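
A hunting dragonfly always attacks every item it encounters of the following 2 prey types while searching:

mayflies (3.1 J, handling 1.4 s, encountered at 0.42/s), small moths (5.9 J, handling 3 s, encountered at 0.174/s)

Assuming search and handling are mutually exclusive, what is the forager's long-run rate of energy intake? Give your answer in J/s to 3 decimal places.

1.104 J/s

Energy encountered per unit search time: 0.42×3.1 + 0.174×5.9 = 2.329 J/s.
Handling time per unit search time: 0.42×1.4 + 0.174×3 = 1.11.
Rate = 2.329/(1 + 1.11) = 1.104 J/s.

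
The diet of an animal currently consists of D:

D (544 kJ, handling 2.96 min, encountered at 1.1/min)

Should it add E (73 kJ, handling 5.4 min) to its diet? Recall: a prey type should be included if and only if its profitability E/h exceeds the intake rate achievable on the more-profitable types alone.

No

On D alone, R = ΣλE/(1+Σλh) = 598.4/4.256 = 140.6 kJ/min.
E: E/h = 73/5.4 = 13.52 kJ/min.
Since 13.52 < R, time spent handling E is better spent searching.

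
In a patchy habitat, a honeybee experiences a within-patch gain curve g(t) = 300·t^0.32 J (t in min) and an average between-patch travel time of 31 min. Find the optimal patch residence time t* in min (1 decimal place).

By the marginal value theorem, leave when the instantaneous gain rate g'(t) equals the habitat-wide average g(t)/(T + t).
g'(t) = 0.32·300·t^-0.68. Setting 0.32·300·t^-0.68 = 300·t^0.32/(31+t) gives 0.32(31+t) = t, so 0.68·t = 0.32×31.
t* = 0.32×31/0.68 = 14.59 min.

14.6 min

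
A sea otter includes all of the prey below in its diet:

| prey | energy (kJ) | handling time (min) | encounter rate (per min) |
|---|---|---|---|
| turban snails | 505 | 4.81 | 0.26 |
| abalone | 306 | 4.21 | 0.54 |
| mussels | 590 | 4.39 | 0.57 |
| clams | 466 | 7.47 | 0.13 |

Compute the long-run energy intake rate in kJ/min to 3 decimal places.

86.706 kJ/min

Energy encountered per unit search time: 0.26×505 + 0.54×306 + 0.57×590 + 0.13×466 = 693.4 kJ/min.
Handling time per unit search time: 0.26×4.81 + 0.54×4.21 + 0.57×4.39 + 0.13×7.47 = 6.997.
Rate = 693.4/(1 + 6.997) = 86.71 kJ/min.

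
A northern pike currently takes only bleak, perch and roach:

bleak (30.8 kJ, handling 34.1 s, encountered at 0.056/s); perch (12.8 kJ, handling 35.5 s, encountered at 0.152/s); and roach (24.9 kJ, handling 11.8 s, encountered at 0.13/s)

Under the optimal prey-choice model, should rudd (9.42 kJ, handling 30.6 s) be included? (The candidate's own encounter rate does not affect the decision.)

On bleak, perch and roach alone, R = ΣλE/(1+Σλh) = 6.907/9.84 = 0.702 kJ/s.
Profitability of rudd: 9.42/30.6 = 0.3078 kJ/s.
0.3078 < 0.702, so adding rudd would lower the average — exclude it.

No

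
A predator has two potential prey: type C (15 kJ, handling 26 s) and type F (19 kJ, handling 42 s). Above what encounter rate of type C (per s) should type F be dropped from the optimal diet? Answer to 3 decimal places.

0.140 per s

At the threshold, the rate on type C alone equals the profitability of type F: λ·15/(1 + λ·26) = 19/42 = 0.4524.
Rearranging, λ(15 − 0.4524×26) = 0.4524, so λ = 0.4524/3.238 = 0.1397 per s.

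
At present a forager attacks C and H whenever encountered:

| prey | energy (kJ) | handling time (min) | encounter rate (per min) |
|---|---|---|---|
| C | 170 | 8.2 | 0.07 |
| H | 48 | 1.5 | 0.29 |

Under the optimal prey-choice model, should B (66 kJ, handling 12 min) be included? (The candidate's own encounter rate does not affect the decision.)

No

Current rate: (0.07×170 + 0.29×48)/(1 + 0.07×8.2 + 0.29×1.5) = 12.85 kJ/min.
Profitability of B: 66/12 = 5.5 kJ/min.
5.5 < 12.85, so adding B would lower the average — exclude it.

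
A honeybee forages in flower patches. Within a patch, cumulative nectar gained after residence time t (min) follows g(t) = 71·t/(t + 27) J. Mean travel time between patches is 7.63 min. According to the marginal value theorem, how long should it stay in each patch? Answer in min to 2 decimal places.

14.35 min

By the marginal value theorem, leave when the instantaneous gain rate g'(t) equals the habitat-wide average g(t)/(T + t).
g'(t) = 71·27/(t + 27)². Setting 71·27/(t+27)² = 71t/[(t+27)(7.63+t)] gives 27(7.63+t) = t(t+27), so t² = 27×7.63 = 206.
t* = √206 = 14.35 min.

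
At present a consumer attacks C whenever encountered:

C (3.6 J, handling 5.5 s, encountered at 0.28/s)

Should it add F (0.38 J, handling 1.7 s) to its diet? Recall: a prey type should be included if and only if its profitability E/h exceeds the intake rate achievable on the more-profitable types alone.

Intake rate on the current diet: R = (0.28×3.6) / (1 + 0.28×5.5) = 1.008/2.54 = 0.3969 J/s.
Profitability of F: 0.38/1.7 = 0.2235 J/s.
0.2235 < 0.3969, so adding F would lower the average — exclude it.

No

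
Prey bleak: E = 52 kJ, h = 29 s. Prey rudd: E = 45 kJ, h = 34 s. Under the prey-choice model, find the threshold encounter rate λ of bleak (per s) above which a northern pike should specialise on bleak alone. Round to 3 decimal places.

0.097 per s

At the threshold, the rate on bleak alone equals the profitability of rudd: λ·52/(1 + λ·29) = 45/34 = 1.324.
Rearranging, λ(52 − 1.324×29) = 1.324, so λ = 1.324/13.62 = 0.09719 per s.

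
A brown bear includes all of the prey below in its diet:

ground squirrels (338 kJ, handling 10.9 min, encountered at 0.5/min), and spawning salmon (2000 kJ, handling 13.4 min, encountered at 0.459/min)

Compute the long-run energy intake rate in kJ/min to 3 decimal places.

86.266 kJ/min

R = Σλ_iE_i / (1 + Σλ_ih_i)
Numerator: 0.5×338 + 0.459×2000 = 1087
Denominator: 1 + 0.5×10.9 + 0.459×13.4 = 12.6
R = 1087/12.6 = 86.27 kJ/min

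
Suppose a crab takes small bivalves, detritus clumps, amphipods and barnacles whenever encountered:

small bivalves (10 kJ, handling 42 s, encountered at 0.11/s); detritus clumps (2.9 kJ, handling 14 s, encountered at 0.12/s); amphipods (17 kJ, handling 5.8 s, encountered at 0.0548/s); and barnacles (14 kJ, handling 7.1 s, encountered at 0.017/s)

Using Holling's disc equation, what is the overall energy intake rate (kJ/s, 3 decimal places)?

0.338 kJ/s

R = (0.11×10 + 0.12×2.9 + 0.0548×17 + 0.017×14) / (1 + 0.11×42 + 0.12×14 + 0.0548×5.8 + 0.017×7.1) = 2.618/7.739 = 0.3383 kJ/s.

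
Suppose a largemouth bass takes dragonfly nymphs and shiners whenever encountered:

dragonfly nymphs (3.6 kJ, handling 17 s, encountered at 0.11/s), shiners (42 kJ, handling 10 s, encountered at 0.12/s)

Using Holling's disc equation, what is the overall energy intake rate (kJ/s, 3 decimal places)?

1.336 kJ/s

Energy encountered per unit search time: 0.11×3.6 + 0.12×42 = 5.436 kJ/s.
Handling time per unit search time: 0.11×17 + 0.12×10 = 3.07.
Rate = 5.436/(1 + 3.07) = 1.336 kJ/s.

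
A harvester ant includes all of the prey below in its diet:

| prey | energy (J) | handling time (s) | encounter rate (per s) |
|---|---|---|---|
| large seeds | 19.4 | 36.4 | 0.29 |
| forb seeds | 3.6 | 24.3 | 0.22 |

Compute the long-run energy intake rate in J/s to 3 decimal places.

0.380 J/s

R = (0.29×19.4 + 0.22×3.6) / (1 + 0.29×36.4 + 0.22×24.3) = 6.418/16.9 = 0.3797 J/s.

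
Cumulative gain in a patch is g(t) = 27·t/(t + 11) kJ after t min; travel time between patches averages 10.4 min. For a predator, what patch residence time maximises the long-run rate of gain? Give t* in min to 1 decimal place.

10.7 min

By the marginal value theorem, leave when the instantaneous gain rate g'(t) equals the habitat-wide average g(t)/(T + t).
g'(t) = 27·11/(t + 11)². Setting 27·11/(t+11)² = 27t/[(t+11)(10.4+t)] gives 11(10.4+t) = t(t+11), so t² = 11×10.4 = 114.4.
t* = √114.4 = 10.7 min.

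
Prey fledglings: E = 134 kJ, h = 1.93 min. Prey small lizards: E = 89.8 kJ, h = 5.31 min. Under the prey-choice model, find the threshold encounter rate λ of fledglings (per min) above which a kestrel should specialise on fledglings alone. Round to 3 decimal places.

The zero-one rule: include small lizards iff E₂/h₂ > λE₁/(1+λh₁). Equality gives the switch point.
λE₁h₂ = E₂ + λE₂h₁ ⇒ λ = E₂/(E₁h₂ − E₂h₁) = 89.8/(711.5 − 173.3) = 0.1668 per min.

0.167 per min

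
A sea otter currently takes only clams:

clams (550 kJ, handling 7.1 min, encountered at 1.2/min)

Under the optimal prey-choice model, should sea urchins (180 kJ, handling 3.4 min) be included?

No

Current rate: (1.2×550)/(1 + 1.2×7.1) = 69.33 kJ/min.
Profitability of sea urchins: 180/3.4 = 52.94 kJ/min.
52.94 < 69.33, so adding sea urchins would lower the average — exclude it.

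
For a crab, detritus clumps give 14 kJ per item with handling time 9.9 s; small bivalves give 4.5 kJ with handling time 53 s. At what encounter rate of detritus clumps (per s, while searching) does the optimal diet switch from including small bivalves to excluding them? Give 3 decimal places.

0.006 per s

Drop small bivalves once their profitability E₂/h₂ falls below the rate achievable on detritus clumps alone: E₂/h₂ = λE₁/(1 + λh₁).
Solve for λ: λE₁h₂ = E₂(1 + λh₁) → λ(E₁h₂ − E₂h₁) = E₂ → λ = E₂/(E₁h₂ − E₂h₁).
λ = 4.5/(14×53 − 4.5×9.9) = 4.5/697.5 = 0.006452 per s.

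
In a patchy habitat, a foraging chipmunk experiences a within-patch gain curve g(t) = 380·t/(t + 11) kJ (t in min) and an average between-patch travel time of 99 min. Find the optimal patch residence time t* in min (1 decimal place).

33.0 min

Maximise g(t)/(T+t): set derivative to zero → g'(t)(T+t) = g(t).
g'(t) = 380·11/(t + 11)². Setting 380·11/(t+11)² = 380t/[(t+11)(99+t)] gives 11(99+t) = t(t+11), so t² = 11×99 = 1089.
t* = √1089 = 33 min.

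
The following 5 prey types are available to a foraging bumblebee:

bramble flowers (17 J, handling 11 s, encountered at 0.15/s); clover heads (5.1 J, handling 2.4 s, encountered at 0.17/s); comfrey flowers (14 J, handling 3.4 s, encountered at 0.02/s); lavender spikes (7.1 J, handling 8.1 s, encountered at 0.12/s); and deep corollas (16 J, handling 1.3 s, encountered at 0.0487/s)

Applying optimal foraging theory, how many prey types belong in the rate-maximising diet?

4

Profitabilities (E/h, J/s): deep corollas 12.3, comfrey flowers 4.12, clover heads 2.12, bramble flowers 1.55, lavender spikes 0.877. Add prey in this order while the next type's profitability exceeds the intake rate on those already taken.
Rate on top 1: 0.7328. comfrey flowers: 4.12 > 0.7328 → include.
Rate on top 2: 0.9363. clover heads: 2.12 > 0.9363 → include.
Rate on top 3: 1.251. bramble flowers: 1.55 > 1.251 → include.
Rate on top 4: 1.404. lavender spikes: 0.877 < 1.404 → exclude; stop.
Optimal diet: deep corollas, comfrey flowers, clover heads, bramble flowers — 4 of 5 types.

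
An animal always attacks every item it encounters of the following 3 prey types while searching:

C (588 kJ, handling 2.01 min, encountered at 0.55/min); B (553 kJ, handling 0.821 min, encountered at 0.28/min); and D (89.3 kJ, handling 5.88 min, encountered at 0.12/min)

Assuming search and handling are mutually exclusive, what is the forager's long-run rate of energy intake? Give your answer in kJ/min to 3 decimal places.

R = Σλ_iE_i / (1 + Σλ_ih_i)
Numerator: 0.55×588 + 0.28×553 + 0.12×89.3 = 489
Denominator: 1 + 0.55×2.01 + 0.28×0.821 + 0.12×5.88 = 3.041
R = 489/3.041 = 160.8 kJ/min

160.789 kJ/min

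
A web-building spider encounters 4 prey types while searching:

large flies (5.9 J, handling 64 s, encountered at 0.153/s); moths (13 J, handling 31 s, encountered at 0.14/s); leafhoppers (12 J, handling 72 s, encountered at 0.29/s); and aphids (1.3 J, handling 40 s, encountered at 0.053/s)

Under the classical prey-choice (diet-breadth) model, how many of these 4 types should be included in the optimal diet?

1

Rank by E/h (J/s): moths 0.419, leafhoppers 0.167, large flies 0.0922, aphids 0.0325. Include each in turn until the next type's E/h falls below the running intake rate.
Rate on top 1: 0.3408. leafhoppers: 0.167 < 0.3408 → exclude; stop.
Optimal diet: moths — 1 of 4 types.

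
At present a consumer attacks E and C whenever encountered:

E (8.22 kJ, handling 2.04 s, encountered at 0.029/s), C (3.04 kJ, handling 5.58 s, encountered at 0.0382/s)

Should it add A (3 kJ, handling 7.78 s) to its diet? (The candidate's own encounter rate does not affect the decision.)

Current rate: (0.029×8.22 + 0.0382×3.04)/(1 + 0.029×2.04 + 0.0382×5.58) = 0.2786 kJ/s.
A: E/h = 3/7.78 = 0.3856 kJ/s.
Since 0.3856 > R, including A increases the long-run rate.

Yes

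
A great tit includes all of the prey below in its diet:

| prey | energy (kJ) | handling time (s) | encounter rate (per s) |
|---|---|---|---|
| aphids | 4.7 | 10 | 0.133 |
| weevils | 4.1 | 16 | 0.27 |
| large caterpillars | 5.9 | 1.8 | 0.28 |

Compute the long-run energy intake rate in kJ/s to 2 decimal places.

0.47 kJ/s

Energy encountered per unit search time: 0.133×4.7 + 0.27×4.1 + 0.28×5.9 = 3.384 kJ/s.
Handling time per unit search time: 0.133×10 + 0.27×16 + 0.28×1.8 = 6.154.
Rate = 3.384/(1 + 6.154) = 0.473 kJ/s.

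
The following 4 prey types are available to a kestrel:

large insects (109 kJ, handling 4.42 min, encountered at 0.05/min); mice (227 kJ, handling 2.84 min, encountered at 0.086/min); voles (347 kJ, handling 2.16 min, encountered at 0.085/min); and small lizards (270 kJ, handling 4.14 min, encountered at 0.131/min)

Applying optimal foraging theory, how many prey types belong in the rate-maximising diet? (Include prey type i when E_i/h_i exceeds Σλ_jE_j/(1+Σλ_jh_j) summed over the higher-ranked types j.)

3

E/h in descending order: voles 161, mice 79.9, small lizards 65.2, large insects 24.7 kJ/min. The optimal diet is the largest prefix of this list for which every included type satisfies E_i/h_i > R on the types above it.
Rate on top 1: 24.92. mice: 79.9 > 24.92 → include.
Rate on top 2: 34.33. small lizards: 65.2 > 34.33 → include.
Rate on top 3: 42.83. large insects: 24.7 < 42.83 → exclude; stop.
Optimal diet: voles, mice, small lizards — 3 of 4 types.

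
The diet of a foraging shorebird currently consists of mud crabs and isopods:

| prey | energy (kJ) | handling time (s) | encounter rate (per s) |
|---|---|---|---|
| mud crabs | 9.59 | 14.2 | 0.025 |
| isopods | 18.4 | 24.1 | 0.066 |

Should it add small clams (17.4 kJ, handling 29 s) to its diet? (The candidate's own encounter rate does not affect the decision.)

Intake rate on the current diet: R = (0.025×9.59 + 0.066×18.4) / (1 + 0.025×14.2 + 0.066×24.1) = 1.454/2.946 = 0.4937 kJ/s.
small clams: E/h = 17.4/29 = 0.6 kJ/s.
Since 0.6 > R, including small clams increases the long-run rate.

Yes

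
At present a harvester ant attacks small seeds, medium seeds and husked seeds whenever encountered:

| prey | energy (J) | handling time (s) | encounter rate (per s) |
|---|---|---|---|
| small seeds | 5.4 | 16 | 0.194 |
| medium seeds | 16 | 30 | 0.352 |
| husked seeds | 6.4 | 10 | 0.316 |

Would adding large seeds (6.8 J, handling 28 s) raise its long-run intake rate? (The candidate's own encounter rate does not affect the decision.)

Intake rate on the current diet: R = (0.194×5.4 + 0.352×16 + 0.316×6.4) / (1 + 0.194×16 + 0.352×30 + 0.316×10) = 8.702/17.82 = 0.4882 J/s.
large seeds: E/h = 6.8/28 = 0.2429 J/s.
Since 0.2429 < R, time spent handling large seeds is better spent searching.

No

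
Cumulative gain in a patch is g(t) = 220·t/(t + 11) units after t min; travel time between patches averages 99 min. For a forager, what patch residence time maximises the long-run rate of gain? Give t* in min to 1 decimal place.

Maximise g(t)/(T+t): set derivative to zero → g'(t)(T+t) = g(t).
g'(t) = 220·11/(t + 11)². Setting 220·11/(t+11)² = 220t/[(t+11)(99+t)] gives 11(99+t) = t(t+11), so t² = 11×99 = 1089.
t* = √1089 = 33 min.

33.0 min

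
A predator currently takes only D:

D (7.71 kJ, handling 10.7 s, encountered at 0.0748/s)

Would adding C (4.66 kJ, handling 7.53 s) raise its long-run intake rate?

Yes

On D alone, R = ΣλE/(1+Σλh) = 0.5767/1.8 = 0.3203 kJ/s.
Profitability of C: 4.66/7.53 = 0.6189 kJ/s.
0.6189 > 0.3203, so adding C raises the average — include it.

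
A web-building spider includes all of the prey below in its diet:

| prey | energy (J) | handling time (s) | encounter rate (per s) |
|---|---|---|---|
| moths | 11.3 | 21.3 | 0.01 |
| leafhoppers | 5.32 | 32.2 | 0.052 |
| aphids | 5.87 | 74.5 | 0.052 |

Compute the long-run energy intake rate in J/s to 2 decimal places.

Energy encountered per unit search time: 0.01×11.3 + 0.052×5.32 + 0.052×5.87 = 0.6949 J/s.
Handling time per unit search time: 0.01×21.3 + 0.052×32.2 + 0.052×74.5 = 5.761.
Rate = 0.6949/(1 + 5.761) = 0.1028 J/s.

0.10 J/s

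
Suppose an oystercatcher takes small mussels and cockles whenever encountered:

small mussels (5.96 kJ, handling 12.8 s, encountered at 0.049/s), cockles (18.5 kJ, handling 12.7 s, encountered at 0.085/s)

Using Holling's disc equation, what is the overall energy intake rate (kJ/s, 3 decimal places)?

R = Σλ_iE_i / (1 + Σλ_ih_i)
Numerator: 0.049×5.96 + 0.085×18.5 = 1.865
Denominator: 1 + 0.049×12.8 + 0.085×12.7 = 2.707
R = 1.865/2.707 = 0.6889 kJ/s

0.689 kJ/s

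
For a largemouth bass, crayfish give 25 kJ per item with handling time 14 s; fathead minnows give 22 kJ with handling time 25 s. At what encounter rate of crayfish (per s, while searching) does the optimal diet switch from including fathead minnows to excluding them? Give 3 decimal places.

0.069 per s

At the threshold, the rate on crayfish alone equals the profitability of fathead minnows: λ·25/(1 + λ·14) = 22/25 = 0.88.
Rearranging, λ(25 − 0.88×14) = 0.88, so λ = 0.88/12.68 = 0.0694 per s.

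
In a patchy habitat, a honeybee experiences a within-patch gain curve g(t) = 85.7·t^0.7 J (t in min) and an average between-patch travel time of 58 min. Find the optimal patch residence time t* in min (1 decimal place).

135.3 min

By the marginal value theorem, leave when the instantaneous gain rate g'(t) equals the habitat-wide average g(t)/(T + t).
g'(t) = 0.7·85.7·t^-0.3. Setting 0.7·85.7·t^-0.3 = 85.7·t^0.7/(58+t) gives 0.7(58+t) = t, so 0.30·t = 0.7×58.
t* = 0.7×58/0.30 = 135.3 min.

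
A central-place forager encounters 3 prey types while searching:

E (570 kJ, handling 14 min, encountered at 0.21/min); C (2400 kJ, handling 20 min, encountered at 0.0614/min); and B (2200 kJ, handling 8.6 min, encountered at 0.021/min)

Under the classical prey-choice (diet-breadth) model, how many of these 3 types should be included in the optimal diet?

2

Profitabilities (E/h, kJ/min): B 256, C 120, E 40.7. Add prey in this order while the next type's profitability exceeds the intake rate on those already taken.
Rate on top 1: 39.13. C: 120 > 39.13 → include.
Rate on top 2: 80.36. E: 40.7 < 80.36 → exclude; stop.
Optimal diet: B, C — 2 of 3 types.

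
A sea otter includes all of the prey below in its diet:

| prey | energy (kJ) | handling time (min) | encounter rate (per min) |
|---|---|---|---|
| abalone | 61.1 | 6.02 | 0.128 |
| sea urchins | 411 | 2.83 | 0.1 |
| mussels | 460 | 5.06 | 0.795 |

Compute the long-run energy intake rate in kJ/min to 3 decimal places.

68.236 kJ/min

R = Σλ_iE_i / (1 + Σλ_ih_i)
Numerator: 0.128×61.1 + 0.1×411 + 0.795×460 = 414.6
Denominator: 1 + 0.128×6.02 + 0.1×2.83 + 0.795×5.06 = 6.076
R = 414.6/6.076 = 68.24 kJ/min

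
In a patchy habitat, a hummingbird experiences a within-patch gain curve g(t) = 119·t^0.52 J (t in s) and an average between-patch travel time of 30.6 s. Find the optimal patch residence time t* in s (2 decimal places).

33.15 s

By the marginal value theorem, leave when the instantaneous gain rate g'(t) equals the habitat-wide average g(t)/(T + t).
g'(t) = 0.52·119·t^-0.48. Setting 0.52·119·t^-0.48 = 119·t^0.52/(30.6+t) gives 0.52(30.6+t) = t, so 0.48·t = 0.52×30.6.
t* = 0.52×30.6/0.48 = 33.15 s.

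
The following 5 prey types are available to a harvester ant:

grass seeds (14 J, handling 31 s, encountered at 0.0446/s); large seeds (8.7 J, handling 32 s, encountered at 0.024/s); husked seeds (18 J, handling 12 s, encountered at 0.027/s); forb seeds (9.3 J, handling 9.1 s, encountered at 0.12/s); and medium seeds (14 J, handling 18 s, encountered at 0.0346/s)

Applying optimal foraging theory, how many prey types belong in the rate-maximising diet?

E/h in descending order: husked seeds 1.5, forb seeds 1.02, medium seeds 0.778, grass seeds 0.452, large seeds 0.272 J/s. The optimal diet is the largest prefix of this list for which every included type satisfies E_i/h_i > R on the types above it.
Rate on top 1: 0.3671. forb seeds: 1.02 > 0.3671 → include.
Rate on top 2: 0.6631. medium seeds: 0.778 > 0.6631 → include.
Rate on top 3: 0.6866. grass seeds: 0.452 < 0.6866 → exclude; stop.
Optimal diet: husked seeds, forb seeds, medium seeds — 3 of 5 types.

3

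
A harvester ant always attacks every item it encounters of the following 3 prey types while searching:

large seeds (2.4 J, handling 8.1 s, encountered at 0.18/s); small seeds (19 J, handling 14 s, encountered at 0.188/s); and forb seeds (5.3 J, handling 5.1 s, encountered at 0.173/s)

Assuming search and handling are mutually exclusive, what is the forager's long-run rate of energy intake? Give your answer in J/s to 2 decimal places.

Energy encountered per unit search time: 0.18×2.4 + 0.188×19 + 0.173×5.3 = 4.921 J/s.
Handling time per unit search time: 0.18×8.1 + 0.188×14 + 0.173×5.1 = 4.972.
Rate = 4.921/(1 + 4.972) = 0.824 J/s.

0.82 J/s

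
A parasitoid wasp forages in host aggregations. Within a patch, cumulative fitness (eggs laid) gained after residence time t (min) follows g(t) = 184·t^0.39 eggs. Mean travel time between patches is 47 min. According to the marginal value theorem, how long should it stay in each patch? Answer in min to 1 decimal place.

By the marginal value theorem, leave when the instantaneous gain rate g'(t) equals the habitat-wide average g(t)/(T + t).
g'(t) = 0.39·184·t^-0.61. Setting 0.39·184·t^-0.61 = 184·t^0.39/(47+t) gives 0.39(47+t) = t, so 0.61·t = 0.39×47.
t* = 0.39×47/0.61 = 30.05 min.

30.0 min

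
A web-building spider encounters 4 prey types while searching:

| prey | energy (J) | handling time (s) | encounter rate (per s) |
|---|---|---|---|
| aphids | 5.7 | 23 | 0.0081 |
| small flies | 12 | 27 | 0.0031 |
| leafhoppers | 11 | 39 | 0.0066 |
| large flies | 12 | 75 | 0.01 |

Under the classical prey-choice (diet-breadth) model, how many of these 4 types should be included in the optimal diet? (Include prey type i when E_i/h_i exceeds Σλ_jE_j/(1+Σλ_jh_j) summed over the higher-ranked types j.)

4

Rank by E/h (J/s): small flies 0.444, leafhoppers 0.282, aphids 0.248, large flies 0.16. Include each in turn until the next type's E/h falls below the running intake rate.
Rate on top 1: 0.03433. leafhoppers: 0.282 > 0.03433 → include.
Rate on top 2: 0.08187. aphids: 0.248 > 0.08187 → include.
Rate on top 3: 0.1021. large flies: 0.16 > 0.1021 → include.
Optimal diet: small flies, leafhoppers, aphids, large flies — 4 of 4 types.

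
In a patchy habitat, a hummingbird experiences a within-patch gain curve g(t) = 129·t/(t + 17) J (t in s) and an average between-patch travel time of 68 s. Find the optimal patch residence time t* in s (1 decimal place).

34.0 s

Optimal t* satisfies g'(t*) = g(t*)/(T + t*).
g'(t) = 129·17/(t + 17)². Setting 129·17/(t+17)² = 129t/[(t+17)(68+t)] gives 17(68+t) = t(t+17), so t² = 17×68 = 1156.
t* = √1156 = 34 s.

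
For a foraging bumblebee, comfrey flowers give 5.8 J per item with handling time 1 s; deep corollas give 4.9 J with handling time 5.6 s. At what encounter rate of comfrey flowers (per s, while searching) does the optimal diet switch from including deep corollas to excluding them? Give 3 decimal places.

The zero-one rule: include deep corollas iff E₂/h₂ > λE₁/(1+λh₁). Equality gives the switch point.
λE₁h₂ = E₂ + λE₂h₁ ⇒ λ = E₂/(E₁h₂ − E₂h₁) = 4.9/(32.48 − 4.9) = 0.1777 per s.

0.178 per s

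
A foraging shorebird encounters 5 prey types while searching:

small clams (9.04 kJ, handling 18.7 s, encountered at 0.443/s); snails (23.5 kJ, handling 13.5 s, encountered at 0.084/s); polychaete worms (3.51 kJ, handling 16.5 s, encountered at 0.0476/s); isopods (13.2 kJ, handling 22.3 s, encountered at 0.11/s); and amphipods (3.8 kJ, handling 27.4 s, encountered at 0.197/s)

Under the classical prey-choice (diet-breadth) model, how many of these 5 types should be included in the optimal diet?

1

Profitabilities (E/h, kJ/s): snails 1.74, isopods 0.592, small clams 0.483, polychaete worms 0.213, amphipods 0.139. Add prey in this order while the next type's profitability exceeds the intake rate on those already taken.
Rate on top 1: 0.925. isopods: 0.592 < 0.925 → exclude; stop.
Optimal diet: snails — 1 of 5 types.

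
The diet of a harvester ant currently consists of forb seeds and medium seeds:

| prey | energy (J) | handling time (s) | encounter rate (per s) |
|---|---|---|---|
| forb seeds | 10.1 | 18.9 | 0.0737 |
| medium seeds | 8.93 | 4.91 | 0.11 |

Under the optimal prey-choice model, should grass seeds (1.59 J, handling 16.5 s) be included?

Intake rate on the current diet: R = (0.0737×10.1 + 0.11×8.93) / (1 + 0.0737×18.9 + 0.11×4.91) = 1.727/2.933 = 0.5887 J/s.
grass seeds: E/h = 1.59/16.5 = 0.09636 J/s.
Since 0.09636 < R, time spent handling grass seeds is better spent searching.

No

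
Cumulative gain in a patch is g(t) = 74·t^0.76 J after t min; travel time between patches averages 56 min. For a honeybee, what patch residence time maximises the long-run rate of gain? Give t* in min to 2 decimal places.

177.33 min

By the marginal value theorem, leave when the instantaneous gain rate g'(t) equals the habitat-wide average g(t)/(T + t).
g'(t) = 0.76·74·t^-0.24. Setting 0.76·74·t^-0.24 = 74·t^0.76/(56+t) gives 0.76(56+t) = t, so 0.24·t = 0.76×56.
t* = 0.76×56/0.24 = 177.3 min.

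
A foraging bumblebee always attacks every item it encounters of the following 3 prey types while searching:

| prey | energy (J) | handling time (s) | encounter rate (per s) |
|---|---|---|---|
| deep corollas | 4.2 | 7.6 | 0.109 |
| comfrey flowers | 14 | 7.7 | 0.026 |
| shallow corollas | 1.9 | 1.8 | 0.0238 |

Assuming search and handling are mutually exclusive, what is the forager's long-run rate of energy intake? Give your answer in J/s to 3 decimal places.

R = Σλ_iE_i / (1 + Σλ_ih_i)
Numerator: 0.109×4.2 + 0.026×14 + 0.0238×1.9 = 0.867
Denominator: 1 + 0.109×7.6 + 0.026×7.7 + 0.0238×1.8 = 2.071
R = 0.867/2.071 = 0.4186 J/s

0.419 J/s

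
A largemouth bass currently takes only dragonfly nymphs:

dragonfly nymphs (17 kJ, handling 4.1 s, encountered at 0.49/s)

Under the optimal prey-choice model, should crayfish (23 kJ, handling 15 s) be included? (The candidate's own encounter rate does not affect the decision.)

Current rate: (0.49×17)/(1 + 0.49×4.1) = 2.768 kJ/s.
crayfish: E/h = 23/15 = 1.533 kJ/s.
Since 1.533 < R, time spent handling crayfish is better spent searching.

No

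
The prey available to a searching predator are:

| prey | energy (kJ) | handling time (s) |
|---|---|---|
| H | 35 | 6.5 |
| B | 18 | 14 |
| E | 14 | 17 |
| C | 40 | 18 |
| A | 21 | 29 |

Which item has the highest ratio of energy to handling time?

Profitability E/h (kJ/s): H = 35/6.5 = 5.38, B = 18/14 = 1.29, E = 14/17 = 0.824, C = 40/18 = 2.22, A = 21/29 = 0.724.
Ranked: H > C > B > E > A.

H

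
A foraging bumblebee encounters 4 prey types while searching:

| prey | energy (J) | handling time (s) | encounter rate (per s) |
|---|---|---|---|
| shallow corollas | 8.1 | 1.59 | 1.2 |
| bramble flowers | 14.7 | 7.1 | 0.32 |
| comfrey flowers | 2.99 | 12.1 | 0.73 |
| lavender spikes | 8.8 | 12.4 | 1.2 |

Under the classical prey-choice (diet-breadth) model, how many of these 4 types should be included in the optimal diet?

E/h in descending order: shallow corollas 5.09, bramble flowers 2.07, lavender spikes 0.71, comfrey flowers 0.247 J/s. The optimal diet is the largest prefix of this list for which every included type satisfies E_i/h_i > R on the types above it.
Rate on top 1: 3.343. bramble flowers: 2.07 < 3.343 → exclude; stop.
Optimal diet: shallow corollas — 1 of 4 types.

1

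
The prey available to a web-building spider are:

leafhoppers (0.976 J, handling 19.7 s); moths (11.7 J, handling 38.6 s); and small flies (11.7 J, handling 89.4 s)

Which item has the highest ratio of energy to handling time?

moths

In descending order of E/h:
moths: 11.7/38.6 = 0.303 J/s
small flies: 11.7/89.4 = 0.131 J/s
leafhoppers: 0.976/19.7 = 0.0495 J/s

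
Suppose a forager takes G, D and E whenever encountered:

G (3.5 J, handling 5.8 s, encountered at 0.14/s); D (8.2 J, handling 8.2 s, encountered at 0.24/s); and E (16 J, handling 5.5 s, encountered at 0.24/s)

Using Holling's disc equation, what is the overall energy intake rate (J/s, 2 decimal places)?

1.23 J/s

R = (0.14×3.5 + 0.24×8.2 + 0.24×16) / (1 + 0.14×5.8 + 0.24×8.2 + 0.24×5.5) = 6.298/5.1 = 1.235 J/s.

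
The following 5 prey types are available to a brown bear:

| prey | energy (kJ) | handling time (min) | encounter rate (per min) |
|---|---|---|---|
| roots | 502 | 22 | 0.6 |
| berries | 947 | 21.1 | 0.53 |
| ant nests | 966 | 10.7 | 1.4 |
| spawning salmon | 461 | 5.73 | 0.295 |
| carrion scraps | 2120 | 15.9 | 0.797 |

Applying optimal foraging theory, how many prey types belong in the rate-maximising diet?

Rank by E/h (kJ/min): carrion scraps 133, ant nests 90.3, spawning salmon 80.5, berries 44.9, roots 22.8. Include each in turn until the next type's E/h falls below the running intake rate.
Rate on top 1: 123.6. ant nests: 90.3 < 123.6 → exclude; stop.
Optimal diet: carrion scraps — 1 of 5 types.

1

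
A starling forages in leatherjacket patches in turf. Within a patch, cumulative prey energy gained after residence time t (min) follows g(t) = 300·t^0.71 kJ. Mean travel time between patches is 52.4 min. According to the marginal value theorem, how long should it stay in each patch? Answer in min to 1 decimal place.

128.3 min

By the marginal value theorem, leave when the instantaneous gain rate g'(t) equals the habitat-wide average g(t)/(T + t).
g'(t) = 0.71·300·t^-0.29. Setting 0.71·300·t^-0.29 = 300·t^0.71/(52.4+t) gives 0.71(52.4+t) = t, so 0.29·t = 0.71×52.4.
t* = 0.71×52.4/0.29 = 128.3 min.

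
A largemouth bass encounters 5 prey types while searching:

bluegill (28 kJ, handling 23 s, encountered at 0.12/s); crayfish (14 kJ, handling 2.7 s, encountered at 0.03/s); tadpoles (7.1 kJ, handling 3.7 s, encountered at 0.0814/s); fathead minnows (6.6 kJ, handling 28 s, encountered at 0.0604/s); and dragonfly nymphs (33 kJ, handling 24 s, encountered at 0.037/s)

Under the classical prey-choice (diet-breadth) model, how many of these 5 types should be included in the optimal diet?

Rank by E/h (kJ/s): crayfish 5.19, tadpoles 1.92, dragonfly nymphs 1.38, bluegill 1.22, fathead minnows 0.236. Include each in turn until the next type's E/h falls below the running intake rate.
Rate on top 1: 0.3885. tadpoles: 1.92 > 0.3885 → include.
Rate on top 2: 0.722. dragonfly nymphs: 1.38 > 0.722 → include.
Rate on top 3: 0.9774. bluegill: 1.22 > 0.9774 → include.
Rate on top 4: 1.109. fathead minnows: 0.236 < 1.109 → exclude; stop.
Optimal diet: crayfish, tadpoles, dragonfly nymphs, bluegill — 4 of 5 types.

4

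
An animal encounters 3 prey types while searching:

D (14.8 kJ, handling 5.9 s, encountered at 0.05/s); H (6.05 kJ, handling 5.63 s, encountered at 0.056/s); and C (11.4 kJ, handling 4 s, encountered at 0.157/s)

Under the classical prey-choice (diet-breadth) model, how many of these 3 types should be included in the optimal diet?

2

Profitabilities (E/h, kJ/s): C 2.85, D 2.51, H 1.07. Add prey in this order while the next type's profitability exceeds the intake rate on those already taken.
Rate on top 1: 1.099. D: 2.51 > 1.099 → include.
Rate on top 2: 1.316. H: 1.07 < 1.316 → exclude; stop.
Optimal diet: C, D — 2 of 3 types.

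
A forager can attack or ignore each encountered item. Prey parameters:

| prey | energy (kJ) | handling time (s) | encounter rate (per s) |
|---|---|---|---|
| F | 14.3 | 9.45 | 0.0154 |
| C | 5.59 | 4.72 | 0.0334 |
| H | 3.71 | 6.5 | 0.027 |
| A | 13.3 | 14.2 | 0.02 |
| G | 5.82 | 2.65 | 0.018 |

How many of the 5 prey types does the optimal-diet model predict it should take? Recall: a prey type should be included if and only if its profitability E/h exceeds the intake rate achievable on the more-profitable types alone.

5

Rank by E/h (kJ/s): G 2.2, F 1.51, C 1.18, A 0.937, H 0.571. Include each in turn until the next type's E/h falls below the running intake rate.
Rate on top 1: 0.09999. F: 1.51 > 0.09999 → include.
Rate on top 2: 0.2724. C: 1.18 > 0.2724 → include.
Rate on top 3: 0.3788. A: 0.937 > 0.3788 → include.
Rate on top 4: 0.4757. H: 0.571 > 0.4757 → include.
Optimal diet: G, F, C, A, H — 5 of 5 types.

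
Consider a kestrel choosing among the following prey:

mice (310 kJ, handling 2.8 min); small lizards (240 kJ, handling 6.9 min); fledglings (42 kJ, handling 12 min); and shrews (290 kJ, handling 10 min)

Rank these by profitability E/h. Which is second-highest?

small lizards

Profitability E/h (kJ/min): mice = 310/2.8 = 111, small lizards = 240/6.9 = 34.8, fledglings = 42/12 = 3.5, shrews = 290/10 = 29.
Ranked: mice > small lizards > shrews > fledglings.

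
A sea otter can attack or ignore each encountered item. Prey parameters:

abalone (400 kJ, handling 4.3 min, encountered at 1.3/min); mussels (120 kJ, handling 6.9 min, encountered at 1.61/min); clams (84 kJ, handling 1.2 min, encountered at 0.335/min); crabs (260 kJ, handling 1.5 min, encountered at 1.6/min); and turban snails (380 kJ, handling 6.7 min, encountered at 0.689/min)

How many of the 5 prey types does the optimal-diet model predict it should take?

Profitabilities (E/h, kJ/min): crabs 173, abalone 93, clams 70, turban snails 56.7, mussels 17.4. Add prey in this order while the next type's profitability exceeds the intake rate on those already taken.
Rate on top 1: 122.4. abalone: 93 < 122.4 → exclude; stop.
Optimal diet: crabs — 1 of 5 types.

1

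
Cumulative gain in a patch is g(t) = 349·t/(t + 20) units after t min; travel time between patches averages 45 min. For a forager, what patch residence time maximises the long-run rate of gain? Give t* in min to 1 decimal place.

30.0 min

Maximise g(t)/(T+t): set derivative to zero → g'(t)(T+t) = g(t).
g'(t) = 349·20/(t + 20)². Setting 349·20/(t+20)² = 349t/[(t+20)(45+t)] gives 20(45+t) = t(t+20), so t² = 20×45 = 900.
t* = √900 = 30 min.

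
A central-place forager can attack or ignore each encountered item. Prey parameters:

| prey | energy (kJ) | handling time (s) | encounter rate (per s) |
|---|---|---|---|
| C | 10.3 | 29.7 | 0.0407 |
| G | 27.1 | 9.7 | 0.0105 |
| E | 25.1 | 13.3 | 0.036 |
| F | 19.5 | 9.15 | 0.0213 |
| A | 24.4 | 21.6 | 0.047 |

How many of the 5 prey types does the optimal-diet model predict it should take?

4

Rank by E/h (kJ/s): G 2.79, F 2.13, E 1.89, A 1.13, C 0.347. Include each in turn until the next type's E/h falls below the running intake rate.
Rate on top 1: 0.2582. F: 2.13 > 0.2582 → include.
Rate on top 2: 0.5397. E: 1.89 > 0.5397 → include.
Rate on top 3: 0.9031. A: 1.13 > 0.9031 → include.
Rate on top 4: 0.9855. C: 0.347 < 0.9855 → exclude; stop.
Optimal diet: G, F, E, A — 4 of 5 types.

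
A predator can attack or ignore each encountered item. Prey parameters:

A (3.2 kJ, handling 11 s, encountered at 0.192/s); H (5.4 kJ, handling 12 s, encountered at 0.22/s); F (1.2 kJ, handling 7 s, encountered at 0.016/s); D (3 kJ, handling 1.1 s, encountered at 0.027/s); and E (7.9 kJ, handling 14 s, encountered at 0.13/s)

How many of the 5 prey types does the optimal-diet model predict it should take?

E/h in descending order: D 2.73, E 0.564, H 0.45, A 0.291, F 0.171 kJ/s. The optimal diet is the largest prefix of this list for which every included type satisfies E_i/h_i > R on the types above it.
Rate on top 1: 0.07866. E: 0.564 > 0.07866 → include.
Rate on top 2: 0.3888. H: 0.45 > 0.3888 → include.
Rate on top 3: 0.4182. A: 0.291 < 0.4182 → exclude; stop.
Optimal diet: D, E, H — 3 of 5 types.

3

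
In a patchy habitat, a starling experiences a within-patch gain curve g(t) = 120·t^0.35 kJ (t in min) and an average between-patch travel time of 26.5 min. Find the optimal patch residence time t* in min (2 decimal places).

14.27 min

Optimal t* satisfies g'(t*) = g(t*)/(T + t*).
g'(t) = 0.35·120·t^-0.65. Setting 0.35·120·t^-0.65 = 120·t^0.35/(26.5+t) gives 0.35(26.5+t) = t, so 0.65·t = 0.35×26.5.
t* = 0.35×26.5/0.65 = 14.27 min.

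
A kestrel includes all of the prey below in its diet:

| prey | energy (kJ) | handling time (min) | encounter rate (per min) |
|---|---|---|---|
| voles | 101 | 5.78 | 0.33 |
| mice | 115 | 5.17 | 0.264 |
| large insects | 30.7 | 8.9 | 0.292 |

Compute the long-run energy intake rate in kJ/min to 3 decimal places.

10.574 kJ/min

R = (0.33×101 + 0.264×115 + 0.292×30.7) / (1 + 0.33×5.78 + 0.264×5.17 + 0.292×8.9) = 72.65/6.871 = 10.57 kJ/min.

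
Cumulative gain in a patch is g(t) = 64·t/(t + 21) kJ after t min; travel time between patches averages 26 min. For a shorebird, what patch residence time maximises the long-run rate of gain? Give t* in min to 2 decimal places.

By the marginal value theorem, leave when the instantaneous gain rate g'(t) equals the habitat-wide average g(t)/(T + t).
g'(t) = 64·21/(t + 21)². Setting 64·21/(t+21)² = 64t/[(t+21)(26+t)] gives 21(26+t) = t(t+21), so t² = 21×26 = 546.
t* = √546 = 23.37 min.

23.37 min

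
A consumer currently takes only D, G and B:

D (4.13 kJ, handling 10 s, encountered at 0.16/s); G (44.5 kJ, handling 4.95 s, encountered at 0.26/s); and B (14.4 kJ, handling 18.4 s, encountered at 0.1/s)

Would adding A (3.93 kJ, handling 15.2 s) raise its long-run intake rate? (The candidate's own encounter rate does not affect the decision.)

No

On D, G and B alone, R = ΣλE/(1+Σλh) = 13.67/5.727 = 2.387 kJ/s.
Profitability of A: 3.93/15.2 = 0.2586 kJ/s.
0.2586 < 2.387, so adding A would lower the average — exclude it.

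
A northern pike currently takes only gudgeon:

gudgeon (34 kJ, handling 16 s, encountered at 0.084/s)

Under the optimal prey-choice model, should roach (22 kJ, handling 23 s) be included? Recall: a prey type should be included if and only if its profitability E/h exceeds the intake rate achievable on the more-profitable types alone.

Current rate: (0.084×34)/(1 + 0.084×16) = 1.218 kJ/s.
Profitability of roach: 22/23 = 0.9565 kJ/s.
Since 0.9565 < R, time spent handling roach is better spent searching.

No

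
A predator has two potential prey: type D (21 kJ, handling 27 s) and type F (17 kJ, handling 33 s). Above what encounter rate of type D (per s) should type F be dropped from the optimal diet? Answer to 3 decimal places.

0.073 per s

At the threshold, the rate on type D alone equals the profitability of type F: λ·21/(1 + λ·27) = 17/33 = 0.5152.
Rearranging, λ(21 − 0.5152×27) = 0.5152, so λ = 0.5152/7.091 = 0.07265 per s.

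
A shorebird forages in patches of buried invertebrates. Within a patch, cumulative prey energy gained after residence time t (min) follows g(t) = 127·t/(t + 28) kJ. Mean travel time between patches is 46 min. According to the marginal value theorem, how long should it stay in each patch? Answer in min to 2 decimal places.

Optimal t* satisfies g'(t*) = g(t*)/(T + t*).
g'(t) = 127·28/(t + 28)². Setting 127·28/(t+28)² = 127t/[(t+28)(46+t)] gives 28(46+t) = t(t+28), so t² = 28×46 = 1288.
t* = √1288 = 35.89 min.

35.89 min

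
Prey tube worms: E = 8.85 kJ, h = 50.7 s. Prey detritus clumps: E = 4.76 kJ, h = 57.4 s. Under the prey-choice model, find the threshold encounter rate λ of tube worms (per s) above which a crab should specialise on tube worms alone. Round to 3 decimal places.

0.018 per s

The zero-one rule: include detritus clumps iff E₂/h₂ > λE₁/(1+λh₁). Equality gives the switch point.
λE₁h₂ = E₂ + λE₂h₁ ⇒ λ = E₂/(E₁h₂ − E₂h₁) = 4.76/(508 − 241.3) = 0.01785 per s.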